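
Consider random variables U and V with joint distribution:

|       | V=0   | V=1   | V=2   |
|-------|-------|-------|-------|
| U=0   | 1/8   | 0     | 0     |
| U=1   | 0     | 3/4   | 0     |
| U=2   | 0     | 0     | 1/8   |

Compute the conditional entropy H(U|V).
Marginal P(V) (column sums):
  P(V=0) = 1/8 + 0 + 0 = 1/8
  P(V=1) = 0 + 3/4 + 0 = 3/4
  P(V=2) = 0 + 0 + 1/8 = 1/8

H(U|V) = -Σ P(U,V)·log₂ P(U|V), where P(U|V) = P(U,V) / P(V)
  (cells with P(U,V) = 0 contribute 0)
  (U=0,V=0): P(U|V) = (1/8)/(1/8) = 1;  -(1/8)·log₂(1) = 0.0000
  (U=1,V=1): P(U|V) = (3/4)/(3/4) = 1;  -(3/4)·log₂(1) = 0.0000
  (U=2,V=2): P(U|V) = (1/8)/(1/8) = 1;  -(1/8)·log₂(1) = 0.0000
H(U|V) = 0.0000 + 0.0000 + 0.0000
  = 0.0000 bits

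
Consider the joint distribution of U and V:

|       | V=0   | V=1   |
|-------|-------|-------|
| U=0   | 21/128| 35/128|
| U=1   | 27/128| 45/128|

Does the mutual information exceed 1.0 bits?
Marginal P(U) (row sums):
  P(U=0) = 21/128 + 35/128 = 7/16
  P(U=1) = 27/128 + 45/128 = 9/16
Marginal P(V) (column sums):
  P(V=0) = 21/128 + 27/128 = 3/8
  P(V=1) = 35/128 + 45/128 = 5/8

H(U) = -[(7/16)·log₂(7/16) + (9/16)·log₂(9/16)]
  = 0.5218 + 0.4669
  = 0.9887 bits
H(V) = -[(3/8)·log₂(3/8) + (5/8)·log₂(5/8)]
  = 0.5306 + 0.4238
  = 0.9544 bits
H(U,V) = -[(21/128)·log₂(21/128) + (35/128)·log₂(35/128) + (27/128)·log₂(27/128) + (45/128)·log₂(45/128)]
  = 0.4278 + 0.5115 + 0.4736 + 0.5302
  = 1.9431 bits

I(U;V) = H(U) + H(V) - H(U,V)
  = 0.9887 + 0.9544 - 1.9431
  = 0.0000 bits

No. I(U;V) = 0.0000 bits, which is ≤ 1.0 bits.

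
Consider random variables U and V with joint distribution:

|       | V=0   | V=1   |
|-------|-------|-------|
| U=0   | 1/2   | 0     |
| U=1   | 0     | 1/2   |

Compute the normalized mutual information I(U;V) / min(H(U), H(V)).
Marginal P(U) (row sums):
  P(U=0) = 1/2 + 0 = 1/2
  P(U=1) = 0 + 1/2 = 1/2
Marginal P(V) (column sums):
  P(V=0) = 1/2 + 0 = 1/2
  P(V=1) = 0 + 1/2 = 1/2

H(U) = -[(1/2)·log₂(1/2) + (1/2)·log₂(1/2)]
  = 0.5000 + 0.5000
  = 1.0000 bits
H(V) = -[(1/2)·log₂(1/2) + (1/2)·log₂(1/2)]
  = 0.5000 + 0.5000
  = 1.0000 bits
H(U,V) = -[(1/2)·log₂(1/2) + (1/2)·log₂(1/2)]
  = 0.5000 + 0.5000
  = 1.0000 bits

I(U;V) = H(U) + H(V) - H(U,V)
  = 1.0000 + 1.0000 - 1.0000
  = 1.0000 bits

min(H(U), H(V)) = min(1.0000, 1.0000) = 1.0000 bits
Normalized MI = 1.0000 / 1.0000 = 1.0000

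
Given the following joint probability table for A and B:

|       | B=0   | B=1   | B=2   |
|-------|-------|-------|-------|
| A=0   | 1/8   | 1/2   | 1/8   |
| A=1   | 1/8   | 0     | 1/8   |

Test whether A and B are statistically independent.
Marginal P(A) (row sums):
  P(A=0) = 1/8 + 1/2 + 1/8 = 3/4
  P(A=1) = 1/8 + 0 + 1/8 = 1/4
Marginal P(B) (column sums):
  P(B=0) = 1/8 + 1/8 = 1/4
  P(B=1) = 1/2 + 0 = 1/2
  P(B=2) = 1/8 + 1/8 = 1/4

A and B are independent iff P(A=i,B=j) = P(A=i)·P(B=j) for every cell.
  P(A=0)·P(B=0) = 3/4 × 1/4 = 3/16, but P(A=0,B=0) = 1/8 ✗

No, A and B are not independent. Quantitatively, I(A;B) > 0:

H(A) = -[(3/4)·log₂(3/4) + (1/4)·log₂(1/4)]
  = 0.3113 + 0.5000
  = 0.8113 bits
H(B) = -[(1/4)·log₂(1/4) + (1/2)·log₂(1/2) + (1/4)·log₂(1/4)]
  = 0.5000 + 0.5000 + 0.5000
  = 1.5000 bits
H(A,B) = -[(1/8)·log₂(1/8) + (1/2)·log₂(1/2) + (1/8)·log₂(1/8) + (1/8)·log₂(1/8) + (1/8)·log₂(1/8)]
  = 0.3750 + 0.5000 + 0.3750 + 0.3750 + 0.3750
  = 2.0000 bits
I(A;B) = H(A) + H(B) - H(A,B) = 0.8113 + 1.5000 - 2.0000 = 0.3113 bits > 0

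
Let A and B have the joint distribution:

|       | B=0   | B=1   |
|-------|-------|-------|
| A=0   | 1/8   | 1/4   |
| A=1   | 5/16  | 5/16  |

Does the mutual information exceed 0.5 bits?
Marginal P(A) (row sums):
  P(A=0) = 1/8 + 1/4 = 3/8
  P(A=1) = 5/16 + 5/16 = 5/8
Marginal P(B) (column sums):
  P(B=0) = 1/8 + 5/16 = 7/16
  P(B=1) = 1/4 + 5/16 = 9/16

H(A) = -[(3/8)·log₂(3/8) + (5/8)·log₂(5/8)]
  = 0.5306 + 0.4238
  = 0.9544 bits
H(B) = -[(7/16)·log₂(7/16) + (9/16)·log₂(9/16)]
  = 0.5218 + 0.4669
  = 0.9887 bits
H(A,B) = -[(1/8)·log₂(1/8) + (1/4)·log₂(1/4) + (5/16)·log₂(5/16) + (5/16)·log₂(5/16)]
  = 0.3750 + 0.5000 + 0.5244 + 0.5244
  = 1.9238 bits

I(A;B) = H(A) + H(B) - H(A,B)
  = 0.9544 + 0.9887 - 1.9238
  = 0.0193 bits

No. I(A;B) = 0.0193 bits, which is ≤ 0.5 bits.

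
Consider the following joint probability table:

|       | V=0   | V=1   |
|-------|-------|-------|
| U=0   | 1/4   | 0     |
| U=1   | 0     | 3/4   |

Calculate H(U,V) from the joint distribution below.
H(U,V) = -Σ P(U,V) log₂ P(U,V), summed over the non-zero cells:
H(U,V) = -[(1/4)·log₂(1/4) + (3/4)·log₂(3/4)]
  = 0.5000 + 0.3113
  = 0.8113 bits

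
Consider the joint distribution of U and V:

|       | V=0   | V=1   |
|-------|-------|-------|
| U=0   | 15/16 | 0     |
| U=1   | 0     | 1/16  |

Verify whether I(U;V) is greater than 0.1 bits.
Marginal P(U) (row sums):
  P(U=0) = 15/16 + 0 = 15/16
  P(U=1) = 0 + 1/16 = 1/16
Marginal P(V) (column sums):
  P(V=0) = 15/16 + 0 = 15/16
  P(V=1) = 0 + 1/16 = 1/16

H(U) = -[(15/16)·log₂(15/16) + (1/16)·log₂(1/16)]
  = 0.0873 + 0.2500
  = 0.3373 bits
H(V) = -[(15/16)·log₂(15/16) + (1/16)·log₂(1/16)]
  = 0.0873 + 0.2500
  = 0.3373 bits
H(U,V) = -[(15/16)·log₂(15/16) + (1/16)·log₂(1/16)]
  = 0.0873 + 0.2500
  = 0.3373 bits

I(U;V) = H(U) + H(V) - H(U,V)
  = 0.3373 + 0.3373 - 0.3373
  = 0.3373 bits

Yes. I(U;V) = 0.3373 bits, which is > 0.1 bits.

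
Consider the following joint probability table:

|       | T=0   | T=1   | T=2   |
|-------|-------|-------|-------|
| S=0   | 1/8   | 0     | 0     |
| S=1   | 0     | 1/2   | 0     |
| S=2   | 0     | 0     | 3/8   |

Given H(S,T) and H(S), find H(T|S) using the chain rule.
From the chain rule: H(S,T) = H(S) + H(T|S)
Therefore: H(T|S) = H(S,T) - H(S)

H(S,T) = -[(1/8)·log₂(1/8) + (1/2)·log₂(1/2) + (3/8)·log₂(3/8)]
  = 0.3750 + 0.5000 + 0.5306
  = 1.4056 bits
Marginal P(S) (row sums):
  P(S=0) = 1/8 + 0 + 0 = 1/8
  P(S=1) = 0 + 1/2 + 0 = 1/2
  P(S=2) = 0 + 0 + 3/8 = 3/8
H(S) = -[(1/8)·log₂(1/8) + (1/2)·log₂(1/2) + (3/8)·log₂(3/8)]
  = 0.3750 + 0.5000 + 0.5306
  = 1.4056 bits

H(T|S) = 1.4056 - 1.4056 = 0.0000 bits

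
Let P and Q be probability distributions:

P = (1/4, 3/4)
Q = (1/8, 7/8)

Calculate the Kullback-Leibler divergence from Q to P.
D(P||Q) = Σ P(i) log₂(P(i)/Q(i))
  i=0: (1/4) × log₂((1/4)/(1/8)) = (1/4) × log₂(2) = 0.2500
  i=1: (3/4) × log₂((3/4)/(7/8)) = (3/4) × log₂(6/7) = -0.1668
D(P||Q) = 0.2500 - 0.1668
  = 0.0832 bits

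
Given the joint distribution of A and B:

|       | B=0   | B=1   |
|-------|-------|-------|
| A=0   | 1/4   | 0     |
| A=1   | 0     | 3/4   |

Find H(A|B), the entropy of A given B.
Marginal P(B) (column sums):
  P(B=0) = 1/4 + 0 = 1/4
  P(B=1) = 0 + 3/4 = 3/4

H(A|B) = -Σ P(A,B)·log₂ P(A|B), where P(A|B) = P(A,B) / P(B)
  (cells with P(A,B) = 0 contribute 0)
  (A=0,B=0): P(A|B) = (1/4)/(1/4) = 1;  -(1/4)·log₂(1) = 0.0000
  (A=1,B=1): P(A|B) = (3/4)/(3/4) = 1;  -(3/4)·log₂(1) = 0.0000
H(A|B) = 0.0000 + 0.0000
  = 0.0000 bits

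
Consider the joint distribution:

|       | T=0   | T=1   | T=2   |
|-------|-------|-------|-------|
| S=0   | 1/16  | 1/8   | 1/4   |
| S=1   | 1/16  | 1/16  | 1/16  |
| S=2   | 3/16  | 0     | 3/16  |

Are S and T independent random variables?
Marginal P(S) (row sums):
  P(S=0) = 1/16 + 1/8 + 1/4 = 7/16
  P(S=1) = 1/16 + 1/16 + 1/16 = 3/16
  P(S=2) = 3/16 + 0 + 3/16 = 3/8
Marginal P(T) (column sums):
  P(T=0) = 1/16 + 1/16 + 3/16 = 5/16
  P(T=1) = 1/8 + 1/16 + 0 = 3/16
  P(T=2) = 1/4 + 1/16 + 3/16 = 1/2

S and T are independent iff P(S=i,T=j) = P(S=i)·P(T=j) for every cell.
  P(S=0)·P(T=0) = 7/16 × 5/16 = 35/256, but P(S=0,T=0) = 1/16 ✗

No, S and T are not independent. Quantitatively, I(S;T) > 0:

H(S) = -[(7/16)·log₂(7/16) + (3/16)·log₂(3/16) + (3/8)·log₂(3/8)]
  = 0.5218 + 0.4528 + 0.5306
  = 1.5052 bits
H(T) = -[(5/16)·log₂(5/16) + (3/16)·log₂(3/16) + (1/2)·log₂(1/2)]
  = 0.5244 + 0.4528 + 0.5000
  = 1.4772 bits
H(S,T) = -[(1/16)·log₂(1/16) + (1/8)·log₂(1/8) + (1/4)·log₂(1/4) + (1/16)·log₂(1/16) + (1/16)·log₂(1/16) + (1/16)·log₂(1/16) + (3/16)·log₂(3/16) + (3/16)·log₂(3/16)]
  = 0.2500 + 0.3750 + 0.5000 + 0.2500 + 0.2500 + 0.2500 + 0.4528 + 0.4528
  = 2.7806 bits
I(S;T) = H(S) + H(T) - H(S,T) = 1.5052 + 1.4772 - 2.7806 = 0.2018 bits > 0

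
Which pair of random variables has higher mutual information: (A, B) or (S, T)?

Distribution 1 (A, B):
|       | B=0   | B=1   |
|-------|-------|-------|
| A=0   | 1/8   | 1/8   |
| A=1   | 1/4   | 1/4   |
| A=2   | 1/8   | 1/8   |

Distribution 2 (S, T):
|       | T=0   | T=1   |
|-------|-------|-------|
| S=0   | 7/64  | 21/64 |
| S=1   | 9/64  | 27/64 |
Distribution 1 (A, B):
Marginal P(A) (row sums):
  P(A=0) = 1/8 + 1/8 = 1/4
  P(A=1) = 1/4 + 1/4 = 1/2
  P(A=2) = 1/8 + 1/8 = 1/4
Marginal P(B) (column sums):
  P(B=0) = 1/8 + 1/4 + 1/8 = 1/2
  P(B=1) = 1/8 + 1/4 + 1/8 = 1/2

H(A) = -[(1/4)·log₂(1/4) + (1/2)·log₂(1/2) + (1/4)·log₂(1/4)]
  = 0.5000 + 0.5000 + 0.5000
  = 1.5000 bits
H(B) = -[(1/2)·log₂(1/2) + (1/2)·log₂(1/2)]
  = 0.5000 + 0.5000
  = 1.0000 bits
H(A,B) = -[(1/8)·log₂(1/8) + (1/8)·log₂(1/8) + (1/4)·log₂(1/4) + (1/4)·log₂(1/4) + (1/8)·log₂(1/8) + (1/8)·log₂(1/8)]
  = 0.3750 + 0.3750 + 0.5000 + 0.5000 + 0.3750 + 0.3750
  = 2.5000 bits

I(A;B) = H(A) + H(B) - H(A,B)
  = 1.5000 + 1.0000 - 2.5000
  = 0.0000 bits

Distribution 2 (S, T):
Marginal P(S) (row sums):
  P(S=0) = 7/64 + 21/64 = 7/16
  P(S=1) = 9/64 + 27/64 = 9/16
Marginal P(T) (column sums):
  P(T=0) = 7/64 + 9/64 = 1/4
  P(T=1) = 21/64 + 27/64 = 3/4

H(S) = -[(7/16)·log₂(7/16) + (9/16)·log₂(9/16)]
  = 0.5218 + 0.4669
  = 0.9887 bits
H(T) = -[(1/4)·log₂(1/4) + (3/4)·log₂(3/4)]
  = 0.5000 + 0.3113
  = 0.8113 bits
H(S,T) = -[(7/64)·log₂(7/64) + (21/64)·log₂(21/64) + (9/64)·log₂(9/64) + (27/64)·log₂(27/64)]
  = 0.3492 + 0.5275 + 0.3980 + 0.5253
  = 1.8000 bits

I(S;T) = H(S) + H(T) - H(S,T)
  = 0.9887 + 0.8113 - 1.8000
  = 0.0000 bits

Both joint tables factor as the product of their marginals, so I(A;B) = I(S;T) = 0 bits: neither is larger (both pairs are independent).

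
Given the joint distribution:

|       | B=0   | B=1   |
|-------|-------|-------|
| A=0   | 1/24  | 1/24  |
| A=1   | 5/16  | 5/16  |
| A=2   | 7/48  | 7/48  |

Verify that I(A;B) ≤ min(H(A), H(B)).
Marginal P(A) (row sums):
  P(A=0) = 1/24 + 1/24 = 1/12
  P(A=1) = 5/16 + 5/16 = 5/8
  P(A=2) = 7/48 + 7/48 = 7/24
Marginal P(B) (column sums):
  P(B=0) = 1/24 + 5/16 + 7/48 = 1/2
  P(B=1) = 1/24 + 5/16 + 7/48 = 1/2

H(A) = -[(1/12)·log₂(1/12) + (5/8)·log₂(5/8) + (7/24)·log₂(7/24)]
  = 0.2987 + 0.4238 + 0.5185
  = 1.2410 bits
H(B) = -[(1/2)·log₂(1/2) + (1/2)·log₂(1/2)]
  = 0.5000 + 0.5000
  = 1.0000 bits
H(A,B) = -[(1/24)·log₂(1/24) + (1/24)·log₂(1/24) + (5/16)·log₂(5/16) + (5/16)·log₂(5/16) + (7/48)·log₂(7/48) + (7/48)·log₂(7/48)]
  = 0.1910 + 0.1910 + 0.5244 + 0.5244 + 0.4051 + 0.4051
  = 2.2410 bits

I(A;B) = H(A) + H(B) - H(A,B)
  = 1.2410 + 1.0000 - 2.2410
  = 0.0000 bits

min(H(A), H(B)) = min(1.2410, 1.0000) = 1.0000 bits
Since 0.0000 ≤ 1.0000, the bound is satisfied ✓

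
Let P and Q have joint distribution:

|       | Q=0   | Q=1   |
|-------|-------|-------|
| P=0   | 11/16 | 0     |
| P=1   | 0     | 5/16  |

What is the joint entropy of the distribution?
H(P,Q) = -Σ P(P,Q) log₂ P(P,Q), summed over the non-zero cells:
H(P,Q) = -[(11/16)·log₂(11/16) + (5/16)·log₂(5/16)]
  = 0.3716 + 0.5244
  = 0.8960 bits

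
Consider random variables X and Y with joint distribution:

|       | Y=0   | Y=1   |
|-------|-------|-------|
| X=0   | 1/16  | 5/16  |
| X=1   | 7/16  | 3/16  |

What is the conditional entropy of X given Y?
Marginal P(Y) (column sums):
  P(Y=0) = 1/16 + 7/16 = 1/2
  P(Y=1) = 5/16 + 3/16 = 1/2

H(X|Y) = -Σ P(X,Y)·log₂ P(X|Y), where P(X|Y) = P(X,Y) / P(Y)
  (X=0,Y=0): P(X|Y) = (1/16)/(1/2) = 1/8;  -(1/16)·log₂(1/8) = 0.1875
  (X=0,Y=1): P(X|Y) = (5/16)/(1/2) = 5/8;  -(5/16)·log₂(5/8) = 0.2119
  (X=1,Y=0): P(X|Y) = (7/16)/(1/2) = 7/8;  -(7/16)·log₂(7/8) = 0.0843
  (X=1,Y=1): P(X|Y) = (3/16)/(1/2) = 3/8;  -(3/16)·log₂(3/8) = 0.2653
H(X|Y) = 0.1875 + 0.2119 + 0.0843 + 0.2653
  = 0.7490 bits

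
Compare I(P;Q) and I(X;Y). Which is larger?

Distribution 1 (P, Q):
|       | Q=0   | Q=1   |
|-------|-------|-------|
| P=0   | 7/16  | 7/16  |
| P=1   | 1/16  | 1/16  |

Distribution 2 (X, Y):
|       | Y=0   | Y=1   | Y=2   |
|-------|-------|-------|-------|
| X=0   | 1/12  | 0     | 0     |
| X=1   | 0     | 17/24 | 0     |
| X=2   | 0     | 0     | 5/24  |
Distribution 1 (P, Q):
Marginal P(P) (row sums):
  P(P=0) = 7/16 + 7/16 = 7/8
  P(P=1) = 1/16 + 1/16 = 1/8
Marginal P(Q) (column sums):
  P(Q=0) = 7/16 + 1/16 = 1/2
  P(Q=1) = 7/16 + 1/16 = 1/2

H(P) = -[(7/8)·log₂(7/8) + (1/8)·log₂(1/8)]
  = 0.1686 + 0.3750
  = 0.5436 bits
H(Q) = -[(1/2)·log₂(1/2) + (1/2)·log₂(1/2)]
  = 0.5000 + 0.5000
  = 1.0000 bits
H(P,Q) = -[(7/16)·log₂(7/16) + (7/16)·log₂(7/16) + (1/16)·log₂(1/16) + (1/16)·log₂(1/16)]
  = 0.5218 + 0.5218 + 0.2500 + 0.2500
  = 1.5436 bits

I(P;Q) = H(P) + H(Q) - H(P,Q)
  = 0.5436 + 1.0000 - 1.5436
  = 0.0000 bits

Distribution 2 (X, Y):
Marginal P(X) (row sums):
  P(X=0) = 1/12 + 0 + 0 = 1/12
  P(X=1) = 0 + 17/24 + 0 = 17/24
  P(X=2) = 0 + 0 + 5/24 = 5/24
Marginal P(Y) (column sums):
  P(Y=0) = 1/12 + 0 + 0 = 1/12
  P(Y=1) = 0 + 17/24 + 0 = 17/24
  P(Y=2) = 0 + 0 + 5/24 = 5/24

H(X) = -[(1/12)·log₂(1/12) + (17/24)·log₂(17/24) + (5/24)·log₂(5/24)]
  = 0.2987 + 0.3524 + 0.4715
  = 1.1226 bits
H(Y) = -[(1/12)·log₂(1/12) + (17/24)·log₂(17/24) + (5/24)·log₂(5/24)]
  = 0.2987 + 0.3524 + 0.4715
  = 1.1226 bits
H(X,Y) = -[(1/12)·log₂(1/12) + (17/24)·log₂(17/24) + (5/24)·log₂(5/24)]
  = 0.2987 + 0.3524 + 0.4715
  = 1.1226 bits

I(X;Y) = H(X) + H(Y) - H(X,Y)
  = 1.1226 + 1.1226 - 1.1226
  = 1.1226 bits

I(X;Y) = 1.1226 bits > I(P;Q) = 0.0000 bits, so (X, Y) has the higher mutual information (stronger dependence).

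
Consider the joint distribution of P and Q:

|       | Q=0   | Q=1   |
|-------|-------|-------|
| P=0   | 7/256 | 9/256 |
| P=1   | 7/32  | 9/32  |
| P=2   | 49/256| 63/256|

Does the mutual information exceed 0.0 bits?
Marginal P(P) (row sums):
  P(P=0) = 7/256 + 9/256 = 1/16
  P(P=1) = 7/32 + 9/32 = 1/2
  P(P=2) = 49/256 + 63/256 = 7/16
Marginal P(Q) (column sums):
  P(Q=0) = 7/256 + 7/32 + 49/256 = 7/16
  P(Q=1) = 9/256 + 9/32 + 63/256 = 9/16

H(P) = -[(1/16)·log₂(1/16) + (1/2)·log₂(1/2) + (7/16)·log₂(7/16)]
  = 0.2500 + 0.5000 + 0.5218
  = 1.2718 bits
H(Q) = -[(7/16)·log₂(7/16) + (9/16)·log₂(9/16)]
  = 0.5218 + 0.4669
  = 0.9887 bits
H(P,Q) = -[(7/256)·log₂(7/256) + (9/256)·log₂(9/256) + (7/32)·log₂(7/32) + (9/32)·log₂(9/32) + (49/256)·log₂(49/256) + (63/256)·log₂(63/256)]
  = 0.1420 + 0.1698 + 0.4796 + 0.5147 + 0.4566 + 0.4978
  = 2.2605 bits

I(P;Q) = H(P) + H(Q) - H(P,Q)
  = 1.2718 + 0.9887 - 2.2605
  = 0.0000 bits

No. I(P;Q) = 0.0000 bits, which is ≤ 0.0 bits.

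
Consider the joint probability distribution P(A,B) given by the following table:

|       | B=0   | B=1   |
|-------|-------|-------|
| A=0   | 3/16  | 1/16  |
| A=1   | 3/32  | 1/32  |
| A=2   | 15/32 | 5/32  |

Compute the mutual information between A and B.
Marginal P(A) (row sums):
  P(A=0) = 3/16 + 1/16 = 1/4
  P(A=1) = 3/32 + 1/32 = 1/8
  P(A=2) = 15/32 + 5/32 = 5/8
Marginal P(B) (column sums):
  P(B=0) = 3/16 + 3/32 + 15/32 = 3/4
  P(B=1) = 1/16 + 1/32 + 5/32 = 1/4

H(A) = -[(1/4)·log₂(1/4) + (1/8)·log₂(1/8) + (5/8)·log₂(5/8)]
  = 0.5000 + 0.3750 + 0.4238
  = 1.2988 bits
H(B) = -[(3/4)·log₂(3/4) + (1/4)·log₂(1/4)]
  = 0.3113 + 0.5000
  = 0.8113 bits
H(A,B) = -[(3/16)·log₂(3/16) + (1/16)·log₂(1/16) + (3/32)·log₂(3/32) + (1/32)·log₂(1/32) + (15/32)·log₂(15/32) + (5/32)·log₂(5/32)]
  = 0.4528 + 0.2500 + 0.3202 + 0.1563 + 0.5124 + 0.4184
  = 2.1101 bits

I(A;B) = H(A) + H(B) - H(A,B)
  = 1.2988 + 0.8113 - 2.1101
  = 0.0000 bits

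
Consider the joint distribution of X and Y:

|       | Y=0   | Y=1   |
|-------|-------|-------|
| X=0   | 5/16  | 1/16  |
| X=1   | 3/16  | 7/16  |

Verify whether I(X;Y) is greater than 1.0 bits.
Marginal P(X) (row sums):
  P(X=0) = 5/16 + 1/16 = 3/8
  P(X=1) = 3/16 + 7/16 = 5/8
Marginal P(Y) (column sums):
  P(Y=0) = 5/16 + 3/16 = 1/2
  P(Y=1) = 1/16 + 7/16 = 1/2

H(X) = -[(3/8)·log₂(3/8) + (5/8)·log₂(5/8)]
  = 0.5306 + 0.4238
  = 0.9544 bits
H(Y) = -[(1/2)·log₂(1/2) + (1/2)·log₂(1/2)]
  = 0.5000 + 0.5000
  = 1.0000 bits
H(X,Y) = -[(5/16)·log₂(5/16) + (1/16)·log₂(1/16) + (3/16)·log₂(3/16) + (7/16)·log₂(7/16)]
  = 0.5244 + 0.2500 + 0.4528 + 0.5218
  = 1.7490 bits

I(X;Y) = H(X) + H(Y) - H(X,Y)
  = 0.9544 + 1.0000 - 1.7490
  = 0.2054 bits

No. I(X;Y) = 0.2054 bits, which is ≤ 1.0 bits.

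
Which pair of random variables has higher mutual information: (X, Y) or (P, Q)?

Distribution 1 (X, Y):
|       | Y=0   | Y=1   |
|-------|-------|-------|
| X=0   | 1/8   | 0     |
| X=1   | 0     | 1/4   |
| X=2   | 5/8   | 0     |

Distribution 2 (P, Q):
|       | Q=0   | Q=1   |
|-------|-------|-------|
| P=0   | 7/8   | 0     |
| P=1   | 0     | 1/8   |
Distribution 1 (X, Y):
Marginal P(X) (row sums):
  P(X=0) = 1/8 + 0 = 1/8
  P(X=1) = 0 + 1/4 = 1/4
  P(X=2) = 5/8 + 0 = 5/8
Marginal P(Y) (column sums):
  P(Y=0) = 1/8 + 0 + 5/8 = 3/4
  P(Y=1) = 0 + 1/4 + 0 = 1/4

H(X) = -[(1/8)·log₂(1/8) + (1/4)·log₂(1/4) + (5/8)·log₂(5/8)]
  = 0.3750 + 0.5000 + 0.4238
  = 1.2988 bits
H(Y) = -[(3/4)·log₂(3/4) + (1/4)·log₂(1/4)]
  = 0.3113 + 0.5000
  = 0.8113 bits
H(X,Y) = -[(1/8)·log₂(1/8) + (1/4)·log₂(1/4) + (5/8)·log₂(5/8)]
  = 0.3750 + 0.5000 + 0.4238
  = 1.2988 bits

I(X;Y) = H(X) + H(Y) - H(X,Y)
  = 1.2988 + 0.8113 - 1.2988
  = 0.8113 bits

Distribution 2 (P, Q):
Marginal P(P) (row sums):
  P(P=0) = 7/8 + 0 = 7/8
  P(P=1) = 0 + 1/8 = 1/8
Marginal P(Q) (column sums):
  P(Q=0) = 7/8 + 0 = 7/8
  P(Q=1) = 0 + 1/8 = 1/8

H(P) = -[(7/8)·log₂(7/8) + (1/8)·log₂(1/8)]
  = 0.1686 + 0.3750
  = 0.5436 bits
H(Q) = -[(7/8)·log₂(7/8) + (1/8)·log₂(1/8)]
  = 0.1686 + 0.3750
  = 0.5436 bits
H(P,Q) = -[(7/8)·log₂(7/8) + (1/8)·log₂(1/8)]
  = 0.1686 + 0.3750
  = 0.5436 bits

I(P;Q) = H(P) + H(Q) - H(P,Q)
  = 0.5436 + 0.5436 - 0.5436
  = 0.5436 bits

I(X;Y) = 0.8113 bits > I(P;Q) = 0.5436 bits, so (X, Y) has the higher mutual information (stronger dependence).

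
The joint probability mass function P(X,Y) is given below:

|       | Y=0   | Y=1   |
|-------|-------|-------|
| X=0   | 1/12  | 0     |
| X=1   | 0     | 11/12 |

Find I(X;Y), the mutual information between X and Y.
Marginal P(X) (row sums):
  P(X=0) = 1/12 + 0 = 1/12
  P(X=1) = 0 + 11/12 = 11/12
Marginal P(Y) (column sums):
  P(Y=0) = 1/12 + 0 = 1/12
  P(Y=1) = 0 + 11/12 = 11/12

H(X) = -[(1/12)·log₂(1/12) + (11/12)·log₂(11/12)]
  = 0.2987 + 0.1151
  = 0.4138 bits
H(Y) = -[(1/12)·log₂(1/12) + (11/12)·log₂(11/12)]
  = 0.2987 + 0.1151
  = 0.4138 bits
H(X,Y) = -[(1/12)·log₂(1/12) + (11/12)·log₂(11/12)]
  = 0.2987 + 0.1151
  = 0.4138 bits

I(X;Y) = H(X) + H(Y) - H(X,Y)
  = 0.4138 + 0.4138 - 0.4138
  = 0.4138 bits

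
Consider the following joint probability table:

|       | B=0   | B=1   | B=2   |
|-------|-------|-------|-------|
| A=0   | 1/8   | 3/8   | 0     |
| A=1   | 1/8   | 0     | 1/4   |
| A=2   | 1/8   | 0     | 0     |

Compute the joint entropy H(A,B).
H(A,B) = -Σ P(A,B) log₂ P(A,B), summed over the non-zero cells:
H(A,B) = -[(1/8)·log₂(1/8) + (3/8)·log₂(3/8) + (1/8)·log₂(1/8) + (1/4)·log₂(1/4) + (1/8)·log₂(1/8)]
  = 0.3750 + 0.5306 + 0.3750 + 0.5000 + 0.3750
  = 2.1556 bits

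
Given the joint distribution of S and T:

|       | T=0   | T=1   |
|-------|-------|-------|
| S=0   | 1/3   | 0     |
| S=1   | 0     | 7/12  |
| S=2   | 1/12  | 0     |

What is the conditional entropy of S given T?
Marginal P(T) (column sums):
  P(T=0) = 1/3 + 0 + 1/12 = 5/12
  P(T=1) = 0 + 7/12 + 0 = 7/12

H(S|T) = -Σ P(S,T)·log₂ P(S|T), where P(S|T) = P(S,T) / P(T)
  (cells with P(S,T) = 0 contribute 0)
  (S=0,T=0): P(S|T) = (1/3)/(5/12) = 4/5;  -(1/3)·log₂(4/5) = 0.1073
  (S=1,T=1): P(S|T) = (7/12)/(7/12) = 1;  -(7/12)·log₂(1) = 0.0000
  (S=2,T=0): P(S|T) = (1/12)/(5/12) = 1/5;  -(1/12)·log₂(1/5) = 0.1935
H(S|T) = 0.1073 + 0.0000 + 0.1935
  = 0.3008 bits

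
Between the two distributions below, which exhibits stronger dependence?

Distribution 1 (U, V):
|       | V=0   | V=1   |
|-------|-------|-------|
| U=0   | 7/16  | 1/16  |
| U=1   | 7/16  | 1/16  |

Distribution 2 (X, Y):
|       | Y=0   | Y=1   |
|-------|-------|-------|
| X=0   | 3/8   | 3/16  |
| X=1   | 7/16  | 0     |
Distribution 1 (U, V):
Marginal P(U) (row sums):
  P(U=0) = 7/16 + 1/16 = 1/2
  P(U=1) = 7/16 + 1/16 = 1/2
Marginal P(V) (column sums):
  P(V=0) = 7/16 + 7/16 = 7/8
  P(V=1) = 1/16 + 1/16 = 1/8

H(U) = -[(1/2)·log₂(1/2) + (1/2)·log₂(1/2)]
  = 0.5000 + 0.5000
  = 1.0000 bits
H(V) = -[(7/8)·log₂(7/8) + (1/8)·log₂(1/8)]
  = 0.1686 + 0.3750
  = 0.5436 bits
H(U,V) = -[(7/16)·log₂(7/16) + (1/16)·log₂(1/16) + (7/16)·log₂(7/16) + (1/16)·log₂(1/16)]
  = 0.5218 + 0.2500 + 0.5218 + 0.2500
  = 1.5436 bits

I(U;V) = H(U) + H(V) - H(U,V)
  = 1.0000 + 0.5436 - 1.5436
  = 0.0000 bits

Distribution 2 (X, Y):
Marginal P(X) (row sums):
  P(X=0) = 3/8 + 3/16 = 9/16
  P(X=1) = 7/16 + 0 = 7/16
Marginal P(Y) (column sums):
  P(Y=0) = 3/8 + 7/16 = 13/16
  P(Y=1) = 3/16 + 0 = 3/16

H(X) = -[(9/16)·log₂(9/16) + (7/16)·log₂(7/16)]
  = 0.4669 + 0.5218
  = 0.9887 bits
H(Y) = -[(13/16)·log₂(13/16) + (3/16)·log₂(3/16)]
  = 0.2434 + 0.4528
  = 0.6962 bits
H(X,Y) = -[(3/8)·log₂(3/8) + (3/16)·log₂(3/16) + (7/16)·log₂(7/16)]
  = 0.5306 + 0.4528 + 0.5218
  = 1.5052 bits

I(X;Y) = H(X) + H(Y) - H(X,Y)
  = 0.9887 + 0.6962 - 1.5052
  = 0.1797 bits

I(X;Y) = 0.1797 bits > I(U;V) = 0.0000 bits, so (X, Y) has the higher mutual information (stronger dependence).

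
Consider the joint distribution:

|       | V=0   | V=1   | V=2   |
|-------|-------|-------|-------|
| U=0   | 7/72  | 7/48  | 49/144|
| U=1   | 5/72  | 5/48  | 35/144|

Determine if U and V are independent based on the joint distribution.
Marginal P(U) (row sums):
  P(U=0) = 7/72 + 7/48 + 49/144 = 7/12
  P(U=1) = 5/72 + 5/48 + 35/144 = 5/12
Marginal P(V) (column sums):
  P(V=0) = 7/72 + 5/72 = 1/6
  P(V=1) = 7/48 + 5/48 = 1/4
  P(V=2) = 49/144 + 35/144 = 7/12

U and V are independent iff P(U=i,V=j) = P(U=i)·P(V=j) for every cell.
  P(U=0)·P(V=0) = 7/12 × 1/6 = 7/72 = P(U=0,V=0) ✓
  P(U=0)·P(V=1) = 7/12 × 1/4 = 7/48 = P(U=0,V=1) ✓
  P(U=0)·P(V=2) = 7/12 × 7/12 = 49/144 = P(U=0,V=2) ✓
  P(U=1)·P(V=0) = 5/12 × 1/6 = 5/72 = P(U=1,V=0) ✓
  P(U=1)·P(V=1) = 5/12 × 1/4 = 5/48 = P(U=1,V=1) ✓
  P(U=1)·P(V=2) = 5/12 × 7/12 = 35/144 = P(U=1,V=2) ✓

Yes, U and V are independent: every cell factors, so I(U;V) = 0 bits.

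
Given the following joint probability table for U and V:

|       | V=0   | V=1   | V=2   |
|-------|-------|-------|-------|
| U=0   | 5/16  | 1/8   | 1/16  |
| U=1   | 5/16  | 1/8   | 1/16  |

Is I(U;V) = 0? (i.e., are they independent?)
Marginal P(U) (row sums):
  P(U=0) = 5/16 + 1/8 + 1/16 = 1/2
  P(U=1) = 5/16 + 1/8 + 1/16 = 1/2
Marginal P(V) (column sums):
  P(V=0) = 5/16 + 5/16 = 5/8
  P(V=1) = 1/8 + 1/8 = 1/4
  P(V=2) = 1/16 + 1/16 = 1/8

U and V are independent iff P(U=i,V=j) = P(U=i)·P(V=j) for every cell.
  P(U=0)·P(V=0) = 1/2 × 5/8 = 5/16 = P(U=0,V=0) ✓
  P(U=0)·P(V=1) = 1/2 × 1/4 = 1/8 = P(U=0,V=1) ✓
  P(U=0)·P(V=2) = 1/2 × 1/8 = 1/16 = P(U=0,V=2) ✓
  P(U=1)·P(V=0) = 1/2 × 5/8 = 5/16 = P(U=1,V=0) ✓
  P(U=1)·P(V=1) = 1/2 × 1/4 = 1/8 = P(U=1,V=1) ✓
  P(U=1)·P(V=2) = 1/2 × 1/8 = 1/16 = P(U=1,V=2) ✓

Yes, U and V are independent: every cell factors, so I(U;V) = 0 bits.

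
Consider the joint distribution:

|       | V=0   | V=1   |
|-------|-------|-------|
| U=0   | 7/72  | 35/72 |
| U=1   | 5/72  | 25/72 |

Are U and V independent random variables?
Marginal P(U) (row sums):
  P(U=0) = 7/72 + 35/72 = 7/12
  P(U=1) = 5/72 + 25/72 = 5/12
Marginal P(V) (column sums):
  P(V=0) = 7/72 + 5/72 = 1/6
  P(V=1) = 35/72 + 25/72 = 5/6

U and V are independent iff P(U=i,V=j) = P(U=i)·P(V=j) for every cell.
  P(U=0)·P(V=0) = 7/12 × 1/6 = 7/72 = P(U=0,V=0) ✓
  P(U=0)·P(V=1) = 7/12 × 5/6 = 35/72 = P(U=0,V=1) ✓
  P(U=1)·P(V=0) = 5/12 × 1/6 = 5/72 = P(U=1,V=0) ✓
  P(U=1)·P(V=1) = 5/12 × 5/6 = 25/72 = P(U=1,V=1) ✓

Yes, U and V are independent: every cell factors, so I(U;V) = 0 bits.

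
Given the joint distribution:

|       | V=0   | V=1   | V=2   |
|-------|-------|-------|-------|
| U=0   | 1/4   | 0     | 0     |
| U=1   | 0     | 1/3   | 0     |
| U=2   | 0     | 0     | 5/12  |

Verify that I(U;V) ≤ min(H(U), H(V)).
Marginal P(U) (row sums):
  P(U=0) = 1/4 + 0 + 0 = 1/4
  P(U=1) = 0 + 1/3 + 0 = 1/3
  P(U=2) = 0 + 0 + 5/12 = 5/12
Marginal P(V) (column sums):
  P(V=0) = 1/4 + 0 + 0 = 1/4
  P(V=1) = 0 + 1/3 + 0 = 1/3
  P(V=2) = 0 + 0 + 5/12 = 5/12

H(U) = -[(1/4)·log₂(1/4) + (1/3)·log₂(1/3) + (5/12)·log₂(5/12)]
  = 0.5000 + 0.5283 + 0.5263
  = 1.5546 bits
H(V) = -[(1/4)·log₂(1/4) + (1/3)·log₂(1/3) + (5/12)·log₂(5/12)]
  = 0.5000 + 0.5283 + 0.5263
  = 1.5546 bits
H(U,V) = -[(1/4)·log₂(1/4) + (1/3)·log₂(1/3) + (5/12)·log₂(5/12)]
  = 0.5000 + 0.5283 + 0.5263
  = 1.5546 bits

I(U;V) = H(U) + H(V) - H(U,V)
  = 1.5546 + 1.5546 - 1.5546
  = 1.5546 bits

min(H(U), H(V)) = min(1.5546, 1.5546) = 1.5546 bits
Since 1.5546 ≤ 1.5546, the bound is satisfied ✓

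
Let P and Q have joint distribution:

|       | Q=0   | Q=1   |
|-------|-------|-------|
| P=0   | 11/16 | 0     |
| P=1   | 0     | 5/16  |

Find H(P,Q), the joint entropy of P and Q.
H(P,Q) = -Σ P(P,Q) log₂ P(P,Q), summed over the non-zero cells:
H(P,Q) = -[(11/16)·log₂(11/16) + (5/16)·log₂(5/16)]
  = 0.3716 + 0.5244
  = 0.8960 bits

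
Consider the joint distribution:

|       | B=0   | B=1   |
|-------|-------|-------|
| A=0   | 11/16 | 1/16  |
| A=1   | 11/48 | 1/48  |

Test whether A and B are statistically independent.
Marginal P(A) (row sums):
  P(A=0) = 11/16 + 1/16 = 3/4
  P(A=1) = 11/48 + 1/48 = 1/4
Marginal P(B) (column sums):
  P(B=0) = 11/16 + 11/48 = 11/12
  P(B=1) = 1/16 + 1/48 = 1/12

A and B are independent iff P(A=i,B=j) = P(A=i)·P(B=j) for every cell.
  P(A=0)·P(B=0) = 3/4 × 11/12 = 11/16 = P(A=0,B=0) ✓
  P(A=0)·P(B=1) = 3/4 × 1/12 = 1/16 = P(A=0,B=1) ✓
  P(A=1)·P(B=0) = 1/4 × 11/12 = 11/48 = P(A=1,B=0) ✓
  P(A=1)·P(B=1) = 1/4 × 1/12 = 1/48 = P(A=1,B=1) ✓

Yes, A and B are independent: every cell factors, so I(A;B) = 0 bits.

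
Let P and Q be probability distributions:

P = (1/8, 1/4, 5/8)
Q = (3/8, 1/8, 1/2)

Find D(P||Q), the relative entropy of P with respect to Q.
D(P||Q) = Σ P(i) log₂(P(i)/Q(i))
  i=0: (1/8) × log₂((1/8)/(3/8)) = (1/8) × log₂(1/3) = -0.1981
  i=1: (1/4) × log₂((1/4)/(1/8)) = (1/4) × log₂(2) = 0.2500
  i=2: (5/8) × log₂((5/8)/(1/2)) = (5/8) × log₂(5/4) = 0.2012
D(P||Q) = -0.1981 + 0.2500 + 0.2012
  = 0.2531 bits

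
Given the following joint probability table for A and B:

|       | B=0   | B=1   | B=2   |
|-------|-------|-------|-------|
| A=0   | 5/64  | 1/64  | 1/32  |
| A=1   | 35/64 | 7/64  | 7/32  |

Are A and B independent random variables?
Marginal P(A) (row sums):
  P(A=0) = 5/64 + 1/64 + 1/32 = 1/8
  P(A=1) = 35/64 + 7/64 + 7/32 = 7/8
Marginal P(B) (column sums):
  P(B=0) = 5/64 + 35/64 = 5/8
  P(B=1) = 1/64 + 7/64 = 1/8
  P(B=2) = 1/32 + 7/32 = 1/4

A and B are independent iff P(A=i,B=j) = P(A=i)·P(B=j) for every cell.
  P(A=0)·P(B=0) = 1/8 × 5/8 = 5/64 = P(A=0,B=0) ✓
  P(A=0)·P(B=1) = 1/8 × 1/8 = 1/64 = P(A=0,B=1) ✓
  P(A=0)·P(B=2) = 1/8 × 1/4 = 1/32 = P(A=0,B=2) ✓
  P(A=1)·P(B=0) = 7/8 × 5/8 = 35/64 = P(A=1,B=0) ✓
  P(A=1)·P(B=1) = 7/8 × 1/8 = 7/64 = P(A=1,B=1) ✓
  P(A=1)·P(B=2) = 7/8 × 1/4 = 7/32 = P(A=1,B=2) ✓

Yes, A and B are independent: every cell factors, so I(A;B) = 0 bits.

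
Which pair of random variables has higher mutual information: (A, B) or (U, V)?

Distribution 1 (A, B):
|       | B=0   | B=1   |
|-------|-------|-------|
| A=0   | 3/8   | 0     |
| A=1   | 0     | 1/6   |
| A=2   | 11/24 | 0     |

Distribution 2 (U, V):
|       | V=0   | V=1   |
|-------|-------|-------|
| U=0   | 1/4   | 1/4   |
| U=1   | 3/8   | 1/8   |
Distribution 1 (A, B):
Marginal P(A) (row sums):
  P(A=0) = 3/8 + 0 = 3/8
  P(A=1) = 0 + 1/6 = 1/6
  P(A=2) = 11/24 + 0 = 11/24
Marginal P(B) (column sums):
  P(B=0) = 3/8 + 0 + 11/24 = 5/6
  P(B=1) = 0 + 1/6 + 0 = 1/6

H(A) = -[(3/8)·log₂(3/8) + (1/6)·log₂(1/6) + (11/24)·log₂(11/24)]
  = 0.5306 + 0.4308 + 0.5159
  = 1.4773 bits
H(B) = -[(5/6)·log₂(5/6) + (1/6)·log₂(1/6)]
  = 0.2192 + 0.4308
  = 0.6500 bits
H(A,B) = -[(3/8)·log₂(3/8) + (1/6)·log₂(1/6) + (11/24)·log₂(11/24)]
  = 0.5306 + 0.4308 + 0.5159
  = 1.4773 bits

I(A;B) = H(A) + H(B) - H(A,B)
  = 1.4773 + 0.6500 - 1.4773
  = 0.6500 bits

Distribution 2 (U, V):
Marginal P(U) (row sums):
  P(U=0) = 1/4 + 1/4 = 1/2
  P(U=1) = 3/8 + 1/8 = 1/2
Marginal P(V) (column sums):
  P(V=0) = 1/4 + 3/8 = 5/8
  P(V=1) = 1/4 + 1/8 = 3/8

H(U) = -[(1/2)·log₂(1/2) + (1/2)·log₂(1/2)]
  = 0.5000 + 0.5000
  = 1.0000 bits
H(V) = -[(5/8)·log₂(5/8) + (3/8)·log₂(3/8)]
  = 0.4238 + 0.5306
  = 0.9544 bits
H(U,V) = -[(1/4)·log₂(1/4) + (1/4)·log₂(1/4) + (3/8)·log₂(3/8) + (1/8)·log₂(1/8)]
  = 0.5000 + 0.5000 + 0.5306 + 0.3750
  = 1.9056 bits

I(U;V) = H(U) + H(V) - H(U,V)
  = 1.0000 + 0.9544 - 1.9056
  = 0.0488 bits

I(A;B) = 0.6500 bits > I(U;V) = 0.0488 bits, so (A, B) has the higher mutual information (stronger dependence).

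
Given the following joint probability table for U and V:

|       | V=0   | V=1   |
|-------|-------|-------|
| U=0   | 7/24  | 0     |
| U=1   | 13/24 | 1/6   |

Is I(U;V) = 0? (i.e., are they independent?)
Marginal P(U) (row sums):
  P(U=0) = 7/24 + 0 = 7/24
  P(U=1) = 13/24 + 1/6 = 17/24
Marginal P(V) (column sums):
  P(V=0) = 7/24 + 13/24 = 5/6
  P(V=1) = 0 + 1/6 = 1/6

U and V are independent iff P(U=i,V=j) = P(U=i)·P(V=j) for every cell.
  P(U=0)·P(V=0) = 7/24 × 5/6 = 35/144, but P(U=0,V=0) = 7/24 ✗

No, U and V are not independent. Quantitatively, I(U;V) > 0:

H(U) = -[(7/24)·log₂(7/24) + (17/24)·log₂(17/24)]
  = 0.5185 + 0.3524
  = 0.8709 bits
H(V) = -[(5/6)·log₂(5/6) + (1/6)·log₂(1/6)]
  = 0.2192 + 0.4308
  = 0.6500 bits
H(U,V) = -[(7/24)·log₂(7/24) + (13/24)·log₂(13/24) + (1/6)·log₂(1/6)]
  = 0.5185 + 0.4791 + 0.4308
  = 1.4284 bits
I(U;V) = H(U) + H(V) - H(U,V) = 0.8709 + 0.6500 - 1.4284 = 0.0925 bits > 0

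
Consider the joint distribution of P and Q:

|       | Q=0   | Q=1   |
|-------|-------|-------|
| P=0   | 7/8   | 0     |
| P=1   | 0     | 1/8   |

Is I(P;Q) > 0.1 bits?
Marginal P(P) (row sums):
  P(P=0) = 7/8 + 0 = 7/8
  P(P=1) = 0 + 1/8 = 1/8
Marginal P(Q) (column sums):
  P(Q=0) = 7/8 + 0 = 7/8
  P(Q=1) = 0 + 1/8 = 1/8

H(P) = -[(7/8)·log₂(7/8) + (1/8)·log₂(1/8)]
  = 0.1686 + 0.3750
  = 0.5436 bits
H(Q) = -[(7/8)·log₂(7/8) + (1/8)·log₂(1/8)]
  = 0.1686 + 0.3750
  = 0.5436 bits
H(P,Q) = -[(7/8)·log₂(7/8) + (1/8)·log₂(1/8)]
  = 0.1686 + 0.3750
  = 0.5436 bits

I(P;Q) = H(P) + H(Q) - H(P,Q)
  = 0.5436 + 0.5436 - 0.5436
  = 0.5436 bits

Yes. I(P;Q) = 0.5436 bits, which is > 0.1 bits.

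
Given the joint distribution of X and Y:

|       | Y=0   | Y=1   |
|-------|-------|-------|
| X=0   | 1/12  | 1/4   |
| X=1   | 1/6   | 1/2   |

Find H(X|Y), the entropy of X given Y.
Marginal P(Y) (column sums):
  P(Y=0) = 1/12 + 1/6 = 1/4
  P(Y=1) = 1/4 + 1/2 = 3/4

H(X|Y) = -Σ P(X,Y)·log₂ P(X|Y), where P(X|Y) = P(X,Y) / P(Y)
  (X=0,Y=0): P(X|Y) = (1/12)/(1/4) = 1/3;  -(1/12)·log₂(1/3) = 0.1321
  (X=0,Y=1): P(X|Y) = (1/4)/(3/4) = 1/3;  -(1/4)·log₂(1/3) = 0.3962
  (X=1,Y=0): P(X|Y) = (1/6)/(1/4) = 2/3;  -(1/6)·log₂(2/3) = 0.0975
  (X=1,Y=1): P(X|Y) = (1/2)/(3/4) = 2/3;  -(1/2)·log₂(2/3) = 0.2925
H(X|Y) = 0.1321 + 0.3962 + 0.0975 + 0.2925
  = 0.9183 bits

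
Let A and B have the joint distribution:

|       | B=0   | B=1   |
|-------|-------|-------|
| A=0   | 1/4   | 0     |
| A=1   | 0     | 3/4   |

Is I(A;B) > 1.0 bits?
Marginal P(A) (row sums):
  P(A=0) = 1/4 + 0 = 1/4
  P(A=1) = 0 + 3/4 = 3/4
Marginal P(B) (column sums):
  P(B=0) = 1/4 + 0 = 1/4
  P(B=1) = 0 + 3/4 = 3/4

H(A) = -[(1/4)·log₂(1/4) + (3/4)·log₂(3/4)]
  = 0.5000 + 0.3113
  = 0.8113 bits
H(B) = -[(1/4)·log₂(1/4) + (3/4)·log₂(3/4)]
  = 0.5000 + 0.3113
  = 0.8113 bits
H(A,B) = -[(1/4)·log₂(1/4) + (3/4)·log₂(3/4)]
  = 0.5000 + 0.3113
  = 0.8113 bits

I(A;B) = H(A) + H(B) - H(A,B)
  = 0.8113 + 0.8113 - 0.8113
  = 0.8113 bits

No. I(A;B) = 0.8113 bits, which is ≤ 1.0 bits.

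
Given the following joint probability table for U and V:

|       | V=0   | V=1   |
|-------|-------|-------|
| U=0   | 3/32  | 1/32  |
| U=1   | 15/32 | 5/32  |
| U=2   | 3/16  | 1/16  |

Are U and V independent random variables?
Marginal P(U) (row sums):
  P(U=0) = 3/32 + 1/32 = 1/8
  P(U=1) = 15/32 + 5/32 = 5/8
  P(U=2) = 3/16 + 1/16 = 1/4
Marginal P(V) (column sums):
  P(V=0) = 3/32 + 15/32 + 3/16 = 3/4
  P(V=1) = 1/32 + 5/32 + 1/16 = 1/4

U and V are independent iff P(U=i,V=j) = P(U=i)·P(V=j) for every cell.
  P(U=0)·P(V=0) = 1/8 × 3/4 = 3/32 = P(U=0,V=0) ✓
  P(U=0)·P(V=1) = 1/8 × 1/4 = 1/32 = P(U=0,V=1) ✓
  P(U=1)·P(V=0) = 5/8 × 3/4 = 15/32 = P(U=1,V=0) ✓
  P(U=1)·P(V=1) = 5/8 × 1/4 = 5/32 = P(U=1,V=1) ✓
  P(U=2)·P(V=0) = 1/4 × 3/4 = 3/16 = P(U=2,V=0) ✓
  P(U=2)·P(V=1) = 1/4 × 1/4 = 1/16 = P(U=2,V=1) ✓

Yes, U and V are independent: every cell factors, so I(U;V) = 0 bits.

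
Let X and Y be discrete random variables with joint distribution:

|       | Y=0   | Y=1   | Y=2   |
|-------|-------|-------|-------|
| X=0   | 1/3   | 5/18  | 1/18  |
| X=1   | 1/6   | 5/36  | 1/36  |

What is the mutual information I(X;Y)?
Marginal P(X) (row sums):
  P(X=0) = 1/3 + 5/18 + 1/18 = 2/3
  P(X=1) = 1/6 + 5/36 + 1/36 = 1/3
Marginal P(Y) (column sums):
  P(Y=0) = 1/3 + 1/6 = 1/2
  P(Y=1) = 5/18 + 5/36 = 5/12
  P(Y=2) = 1/18 + 1/36 = 1/12

H(X) = -[(2/3)·log₂(2/3) + (1/3)·log₂(1/3)]
  = 0.3900 + 0.5283
  = 0.9183 bits
H(Y) = -[(1/2)·log₂(1/2) + (5/12)·log₂(5/12) + (1/12)·log₂(1/12)]
  = 0.5000 + 0.5263 + 0.2987
  = 1.3250 bits
H(X,Y) = -[(1/3)·log₂(1/3) + (5/18)·log₂(5/18) + (1/18)·log₂(1/18) + (1/6)·log₂(1/6) + (5/36)·log₂(5/36) + (1/36)·log₂(1/36)]
  = 0.5283 + 0.5133 + 0.2317 + 0.4308 + 0.3956 + 0.1436
  = 2.2433 bits

I(X;Y) = H(X) + H(Y) - H(X,Y)
  = 0.9183 + 1.3250 - 2.2433
  = 0.0000 bits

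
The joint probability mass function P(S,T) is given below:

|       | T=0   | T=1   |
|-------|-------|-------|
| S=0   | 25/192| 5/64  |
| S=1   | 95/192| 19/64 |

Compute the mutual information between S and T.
Marginal P(S) (row sums):
  P(S=0) = 25/192 + 5/64 = 5/24
  P(S=1) = 95/192 + 19/64 = 19/24
Marginal P(T) (column sums):
  P(T=0) = 25/192 + 95/192 = 5/8
  P(T=1) = 5/64 + 19/64 = 3/8

H(S) = -[(5/24)·log₂(5/24) + (19/24)·log₂(19/24)]
  = 0.4715 + 0.2668
  = 0.7383 bits
H(T) = -[(5/8)·log₂(5/8) + (3/8)·log₂(3/8)]
  = 0.4238 + 0.5306
  = 0.9544 bits
H(S,T) = -[(25/192)·log₂(25/192) + (5/64)·log₂(5/64) + (95/192)·log₂(95/192) + (19/64)·log₂(19/64)]
  = 0.3830 + 0.2873 + 0.5023 + 0.5201
  = 1.6927 bits

I(S;T) = H(S) + H(T) - H(S,T)
  = 0.7383 + 0.9544 - 1.6927
  = 0.0000 bits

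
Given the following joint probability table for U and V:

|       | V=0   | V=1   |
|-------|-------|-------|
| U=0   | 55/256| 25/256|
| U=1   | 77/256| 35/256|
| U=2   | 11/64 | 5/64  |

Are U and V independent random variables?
Marginal P(U) (row sums):
  P(U=0) = 55/256 + 25/256 = 5/16
  P(U=1) = 77/256 + 35/256 = 7/16
  P(U=2) = 11/64 + 5/64 = 1/4
Marginal P(V) (column sums):
  P(V=0) = 55/256 + 77/256 + 11/64 = 11/16
  P(V=1) = 25/256 + 35/256 + 5/64 = 5/16

U and V are independent iff P(U=i,V=j) = P(U=i)·P(V=j) for every cell.
  P(U=0)·P(V=0) = 5/16 × 11/16 = 55/256 = P(U=0,V=0) ✓
  P(U=0)·P(V=1) = 5/16 × 5/16 = 25/256 = P(U=0,V=1) ✓
  P(U=1)·P(V=0) = 7/16 × 11/16 = 77/256 = P(U=1,V=0) ✓
  P(U=1)·P(V=1) = 7/16 × 5/16 = 35/256 = P(U=1,V=1) ✓
  P(U=2)·P(V=0) = 1/4 × 11/16 = 11/64 = P(U=2,V=0) ✓
  P(U=2)·P(V=1) = 1/4 × 5/16 = 5/64 = P(U=2,V=1) ✓

Yes, U and V are independent: every cell factors, so I(U;V) = 0 bits.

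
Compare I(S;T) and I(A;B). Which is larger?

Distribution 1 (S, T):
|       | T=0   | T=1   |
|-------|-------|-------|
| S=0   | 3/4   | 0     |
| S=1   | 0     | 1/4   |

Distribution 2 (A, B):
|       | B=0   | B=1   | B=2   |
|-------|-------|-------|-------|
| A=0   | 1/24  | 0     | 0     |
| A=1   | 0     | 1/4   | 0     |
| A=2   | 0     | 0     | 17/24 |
Distribution 1 (S, T):
Marginal P(S) (row sums):
  P(S=0) = 3/4 + 0 = 3/4
  P(S=1) = 0 + 1/4 = 1/4
Marginal P(T) (column sums):
  P(T=0) = 3/4 + 0 = 3/4
  P(T=1) = 0 + 1/4 = 1/4

H(S) = -[(3/4)·log₂(3/4) + (1/4)·log₂(1/4)]
  = 0.3113 + 0.5000
  = 0.8113 bits
H(T) = -[(3/4)·log₂(3/4) + (1/4)·log₂(1/4)]
  = 0.3113 + 0.5000
  = 0.8113 bits
H(S,T) = -[(3/4)·log₂(3/4) + (1/4)·log₂(1/4)]
  = 0.3113 + 0.5000
  = 0.8113 bits

I(S;T) = H(S) + H(T) - H(S,T)
  = 0.8113 + 0.8113 - 0.8113
  = 0.8113 bits

Distribution 2 (A, B):
Marginal P(A) (row sums):
  P(A=0) = 1/24 + 0 + 0 = 1/24
  P(A=1) = 0 + 1/4 + 0 = 1/4
  P(A=2) = 0 + 0 + 17/24 = 17/24
Marginal P(B) (column sums):
  P(B=0) = 1/24 + 0 + 0 = 1/24
  P(B=1) = 0 + 1/4 + 0 = 1/4
  P(B=2) = 0 + 0 + 17/24 = 17/24

H(A) = -[(1/24)·log₂(1/24) + (1/4)·log₂(1/4) + (17/24)·log₂(17/24)]
  = 0.1910 + 0.5000 + 0.3524
  = 1.0434 bits
H(B) = -[(1/24)·log₂(1/24) + (1/4)·log₂(1/4) + (17/24)·log₂(17/24)]
  = 0.1910 + 0.5000 + 0.3524
  = 1.0434 bits
H(A,B) = -[(1/24)·log₂(1/24) + (1/4)·log₂(1/4) + (17/24)·log₂(17/24)]
  = 0.1910 + 0.5000 + 0.3524
  = 1.0434 bits

I(A;B) = H(A) + H(B) - H(A,B)
  = 1.0434 + 1.0434 - 1.0434
  = 1.0434 bits

I(A;B) = 1.0434 bits > I(S;T) = 0.8113 bits, so (A, B) has the higher mutual information (stronger dependence).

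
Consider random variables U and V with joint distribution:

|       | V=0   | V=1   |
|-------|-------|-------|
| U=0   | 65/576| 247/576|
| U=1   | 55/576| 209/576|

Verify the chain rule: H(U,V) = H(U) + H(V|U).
Left side:
H(U,V) = -[(65/576)·log₂(65/576) + (247/576)·log₂(247/576) + (55/576)·log₂(55/576) + (209/576)·log₂(209/576)]
  = 0.3552 + 0.5238 + 0.3236 + 0.5307
  = 1.7333 bits

Right side:
Marginal P(U) (row sums):
  P(U=0) = 65/576 + 247/576 = 13/24
  P(U=1) = 55/576 + 209/576 = 11/24
H(U) = -[(13/24)·log₂(13/24) + (11/24)·log₂(11/24)]
  = 0.4791 + 0.5159
  = 0.9950 bits
H(V|U) = -Σ P(U,V)·log₂ P(V|U), where P(V|U) = P(U,V) / P(U)
  (U=0,V=0): P(V|U) = (65/576)/(13/24) = 5/24;  -(65/576)·log₂(5/24) = 0.2554
  (U=0,V=1): P(V|U) = (247/576)/(13/24) = 19/24;  -(247/576)·log₂(19/24) = 0.1445
  (U=1,V=0): P(V|U) = (55/576)/(11/24) = 5/24;  -(55/576)·log₂(5/24) = 0.2161
  (U=1,V=1): P(V|U) = (209/576)/(11/24) = 19/24;  -(209/576)·log₂(19/24) = 0.1223
H(V|U) = 0.2554 + 0.1445 + 0.2161 + 0.1223
  = 0.7383 bits
H(U) + H(V|U) = 0.9950 + 0.7383 = 1.7333 bits

Both sides equal 1.7333 bits, so the chain rule holds ✓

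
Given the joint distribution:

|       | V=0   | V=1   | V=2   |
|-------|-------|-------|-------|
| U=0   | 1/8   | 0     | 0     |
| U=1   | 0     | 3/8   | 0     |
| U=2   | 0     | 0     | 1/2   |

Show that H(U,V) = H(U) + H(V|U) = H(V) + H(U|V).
Marginal P(U) (row sums):
  P(U=0) = 1/8 + 0 + 0 = 1/8
  P(U=1) = 0 + 3/8 + 0 = 3/8
  P(U=2) = 0 + 0 + 1/2 = 1/2
Marginal P(V) (column sums):
  P(V=0) = 1/8 + 0 + 0 = 1/8
  P(V=1) = 0 + 3/8 + 0 = 3/8
  P(V=2) = 0 + 0 + 1/2 = 1/2

Decomposition 1: H(U) + H(V|U)
H(U) = -[(1/8)·log₂(1/8) + (3/8)·log₂(3/8) + (1/2)·log₂(1/2)]
  = 0.3750 + 0.5306 + 0.5000
  = 1.4056 bits
H(V|U) = -Σ P(U,V)·log₂ P(V|U), where P(V|U) = P(U,V) / P(U)
  (cells with P(U,V) = 0 contribute 0)
  (U=0,V=0): P(V|U) = (1/8)/(1/8) = 1;  -(1/8)·log₂(1) = 0.0000
  (U=1,V=1): P(V|U) = (3/8)/(3/8) = 1;  -(3/8)·log₂(1) = 0.0000
  (U=2,V=2): P(V|U) = (1/2)/(1/2) = 1;  -(1/2)·log₂(1) = 0.0000
H(V|U) = 0.0000 + 0.0000 + 0.0000
  = 0.0000 bits
H(U) + H(V|U) = 1.4056 + 0.0000 = 1.4056 bits

Decomposition 2: H(V) + H(U|V)
H(V) = -[(1/8)·log₂(1/8) + (3/8)·log₂(3/8) + (1/2)·log₂(1/2)]
  = 0.3750 + 0.5306 + 0.5000
  = 1.4056 bits
H(U|V) = -Σ P(U,V)·log₂ P(U|V), where P(U|V) = P(U,V) / P(V)
  (cells with P(U,V) = 0 contribute 0)
  (U=0,V=0): P(U|V) = (1/8)/(1/8) = 1;  -(1/8)·log₂(1) = 0.0000
  (U=1,V=1): P(U|V) = (3/8)/(3/8) = 1;  -(3/8)·log₂(1) = 0.0000
  (U=2,V=2): P(U|V) = (1/2)/(1/2) = 1;  -(1/2)·log₂(1) = 0.0000
H(U|V) = 0.0000 + 0.0000 + 0.0000
  = 0.0000 bits
H(V) + H(U|V) = 1.4056 + 0.0000 = 1.4056 bits

Direct computation of the joint entropy:
H(U,V) = -[(1/8)·log₂(1/8) + (3/8)·log₂(3/8) + (1/2)·log₂(1/2)]
  = 0.3750 + 0.5306 + 0.5000
  = 1.4056 bits

All three agree: H(U,V) = 1.4056 bits ✓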